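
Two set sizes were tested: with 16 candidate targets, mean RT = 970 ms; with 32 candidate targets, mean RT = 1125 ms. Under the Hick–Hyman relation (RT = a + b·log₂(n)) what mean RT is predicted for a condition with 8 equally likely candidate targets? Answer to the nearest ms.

RT is linear in log₂ n, so two points fix the line:
  b = (1125 − 970) / (log₂ 32 − log₂ 16) = 155 / (5 − 4) = 155 ms/bit
  a = 970 − 155 × 4 = 350 ms
Then RT(8) = 350 + 155 × log₂ 8 = 350 + 155 × 3 ≈ 815.000 ms.

815 ms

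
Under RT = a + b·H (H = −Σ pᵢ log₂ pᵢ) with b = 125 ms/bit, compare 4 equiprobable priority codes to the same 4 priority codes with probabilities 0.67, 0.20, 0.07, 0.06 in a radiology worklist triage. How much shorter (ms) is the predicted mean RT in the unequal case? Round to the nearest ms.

80 ms

Equiprobable entropy H₀ = log₂ 4 = 2.0000 bits.
Skewed entropy H = −Σ pᵢ log₂ pᵢ = 1.3636 bits.
ΔRT = b·(H₀ − H) = 125 × 0.6364 = 79.55 ms.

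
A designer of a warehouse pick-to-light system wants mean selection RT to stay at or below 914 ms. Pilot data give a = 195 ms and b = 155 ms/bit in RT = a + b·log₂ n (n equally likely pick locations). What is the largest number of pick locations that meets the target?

24

Set 195 + 155·log₂ n ≤ 914 → log₂ n ≤ (914 − 195)/155 = 4.6387.
So n ≤ 2^4.6387 = 24.911; the largest integer n is 24.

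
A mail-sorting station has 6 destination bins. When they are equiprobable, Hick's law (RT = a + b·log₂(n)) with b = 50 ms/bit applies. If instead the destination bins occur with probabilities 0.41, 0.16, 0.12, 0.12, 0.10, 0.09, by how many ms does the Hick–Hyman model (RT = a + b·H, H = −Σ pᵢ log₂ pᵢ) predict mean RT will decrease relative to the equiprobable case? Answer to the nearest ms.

The RT saving is b·ΔH. Equiprobable H₀ = log₂(6) = 2.5850 bits; with the given probabilities H = 2.3294 bits.
b·(H₀ − H) = 50 × (2.5850 − 2.3294) = 12.78 ms.

13 ms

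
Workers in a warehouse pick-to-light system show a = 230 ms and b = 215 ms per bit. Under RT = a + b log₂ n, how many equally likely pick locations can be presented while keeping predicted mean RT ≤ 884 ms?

215·log₂ n ≤ 884 − 230 = 654, giving log₂ n ≤ 3.0419 and n ≤ 8.236. The largest whole number is 8.

8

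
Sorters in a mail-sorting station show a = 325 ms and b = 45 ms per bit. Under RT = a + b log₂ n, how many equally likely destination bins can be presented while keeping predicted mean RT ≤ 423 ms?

4

Information budget: (423 − 325)/45 = 2.1778 bits, so n ≤ 2^2.1778 = 4.525 → at most 4.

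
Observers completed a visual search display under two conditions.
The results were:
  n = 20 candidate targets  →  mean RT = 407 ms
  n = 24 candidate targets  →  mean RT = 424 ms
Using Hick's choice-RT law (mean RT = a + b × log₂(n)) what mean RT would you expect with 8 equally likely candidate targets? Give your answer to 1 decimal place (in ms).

321.6 ms

RT is linear in log₂ n, so two points fix the line:
  b = (424 − 407) / (log₂ 24 − log₂ 20) = 17 / (4.5850 − 4.3219) = 64.630 ms/bit
  a = 407 − 64.630 × 4.3219 = 127.672 ms
Then RT(8) = 127.672 + 64.630 × log₂ 8 = 127.672 + 64.630 × 3 ≈ 321.563 ms.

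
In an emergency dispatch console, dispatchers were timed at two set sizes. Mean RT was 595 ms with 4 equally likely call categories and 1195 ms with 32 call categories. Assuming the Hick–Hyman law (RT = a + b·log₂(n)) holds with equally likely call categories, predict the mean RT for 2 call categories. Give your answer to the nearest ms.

Solve the two-equation system in a and b:
  b = (1195 − 595) / (log₂ 32 − log₂ 4) = 600 / (5 − 2) = 200 ms/bit
  a = 595 − 200 × 2 = 195 ms
Then RT(2) = 195 + 200 × log₂ 2 = 195 + 200 × 1 ≈ 395.000 ms.

395 ms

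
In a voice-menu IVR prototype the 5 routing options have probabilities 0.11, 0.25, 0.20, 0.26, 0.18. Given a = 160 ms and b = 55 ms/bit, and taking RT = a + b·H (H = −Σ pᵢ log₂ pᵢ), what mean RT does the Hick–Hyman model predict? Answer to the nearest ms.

H = 0.11·log₂(1/0.11) + 0.25·log₂(1/0.25) + 0.20·log₂(1/0.20) + 0.26·log₂(1/0.26) + 0.18·log₂(1/0.18) = 2.2653 bits.
RT = 160 + 55 × 2.2653 = 284.59 ms.

285 ms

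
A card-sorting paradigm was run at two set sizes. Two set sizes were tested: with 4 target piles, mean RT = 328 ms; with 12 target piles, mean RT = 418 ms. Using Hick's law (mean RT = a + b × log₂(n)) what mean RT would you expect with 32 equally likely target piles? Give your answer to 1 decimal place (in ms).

Solve the two-equation system in a and b:
  b = (418 − 328) / (log₂ 12 − log₂ 4) = 90 / (3.5850 − 2) = 56.784 ms/bit
  a = 328 − 56.784 × 2 = 214.433 ms
Then RT(32) = 214.433 + 56.784 × log₂ 32 = 214.433 + 56.784 × 5 ≈ 498.351 ms.

498.4 ms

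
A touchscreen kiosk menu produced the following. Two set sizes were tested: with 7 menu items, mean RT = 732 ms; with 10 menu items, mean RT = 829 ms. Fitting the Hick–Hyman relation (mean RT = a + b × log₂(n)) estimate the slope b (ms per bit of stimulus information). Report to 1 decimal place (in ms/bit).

b = (RT₂ − RT₁)/(log₂ n₂ − log₂ n₁) = (829 − 732)/(3.3219 − 2.8074) = 188.506 ms/bit.

188.5 ms/bit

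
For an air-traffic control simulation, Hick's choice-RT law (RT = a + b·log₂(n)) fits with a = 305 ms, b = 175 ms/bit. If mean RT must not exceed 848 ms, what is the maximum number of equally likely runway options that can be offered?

175·log₂ n ≤ 848 − 305 = 543, giving log₂ n ≤ 3.1029 and n ≤ 8.591. The largest whole number is 8.

8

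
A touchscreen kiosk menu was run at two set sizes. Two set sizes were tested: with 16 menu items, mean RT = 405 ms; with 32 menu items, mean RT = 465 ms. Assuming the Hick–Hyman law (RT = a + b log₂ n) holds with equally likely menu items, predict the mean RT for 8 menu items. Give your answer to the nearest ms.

345 ms

RT is linear in log₂ n, so two points fix the line:
  b = (465 − 405) / (log₂ 32 − log₂ 16) = 60 / (5 − 4) = 60 ms/bit
  a = 405 − 60 × 4 = 165 ms
Then RT(8) = 165 + 60 × log₂ 8 = 165 + 60 × 3 ≈ 345.000 ms.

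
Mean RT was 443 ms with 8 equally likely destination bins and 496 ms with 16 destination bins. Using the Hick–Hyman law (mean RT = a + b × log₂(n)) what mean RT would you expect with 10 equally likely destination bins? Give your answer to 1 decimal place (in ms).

460.1 ms

Fit slope and intercept:
  b = (496 − 443) / (log₂ 16 − log₂ 8) = 53 / (4 − 3) = 53.000 ms/bit
  a = 443 − 53.000 × 3 = 284.000 ms
Then RT(10) = 284.000 + 53.000 × log₂ 10 = 284.000 + 53.000 × 3.3219 ≈ 460.062 ms.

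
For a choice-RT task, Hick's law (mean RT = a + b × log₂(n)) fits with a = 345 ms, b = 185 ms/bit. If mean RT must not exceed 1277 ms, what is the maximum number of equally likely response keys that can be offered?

185·log₂ n ≤ 1277 − 345 = 932, giving log₂ n ≤ 5.0378 and n ≤ 32.850. The largest whole number is 32.

32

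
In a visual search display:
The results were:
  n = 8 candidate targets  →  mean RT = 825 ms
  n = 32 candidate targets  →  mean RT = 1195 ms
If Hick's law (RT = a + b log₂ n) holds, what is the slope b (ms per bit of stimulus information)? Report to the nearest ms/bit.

b = (RT₂ − RT₁)/(log₂ n₂ − log₂ n₁) = (1195 − 825)/(5 − 3) = 185 ms/bit.

185 ms/bit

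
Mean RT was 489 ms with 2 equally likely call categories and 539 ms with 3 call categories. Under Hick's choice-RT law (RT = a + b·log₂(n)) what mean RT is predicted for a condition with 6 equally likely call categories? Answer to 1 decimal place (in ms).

With log₂ n on the abscissa the relation is linear; from the two conditions:
  b = (539 − 489) / (log₂ 3 − log₂ 2) = 50 / (1.5850 − 1) = 85.476 ms/bit
  a = 489 − 85.476 × 1 = 403.524 ms
Then RT(6) = 403.524 + 85.476 × log₂ 6 = 403.524 + 85.476 × 2.5850 ≈ 624.476 ms.

624.5 ms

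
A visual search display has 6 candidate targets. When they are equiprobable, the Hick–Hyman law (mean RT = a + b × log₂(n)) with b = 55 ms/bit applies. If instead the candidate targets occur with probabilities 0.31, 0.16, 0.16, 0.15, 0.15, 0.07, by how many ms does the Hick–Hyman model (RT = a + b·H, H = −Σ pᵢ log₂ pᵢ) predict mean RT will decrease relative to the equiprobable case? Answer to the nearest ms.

Equiprobable entropy H₀ = log₂ 6 = 2.5850 bits.
Skewed entropy H = −Σ pᵢ log₂ pᵢ = 2.4595 bits.
ΔRT = b·(H₀ − H) = 55 × 0.1255 = 6.90 ms.

7 ms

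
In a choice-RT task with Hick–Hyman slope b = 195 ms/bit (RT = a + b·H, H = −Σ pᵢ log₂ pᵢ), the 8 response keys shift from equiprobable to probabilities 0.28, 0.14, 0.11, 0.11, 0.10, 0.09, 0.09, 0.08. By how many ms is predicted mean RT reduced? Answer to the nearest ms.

The RT saving is b·ΔH. Equiprobable H₀ = log₂(8) = 3.0000 bits; with the given probabilities H = 2.8609 bits.
b·(H₀ − H) = 195 × (3.0000 − 2.8609) = 27.12 ms.

27 ms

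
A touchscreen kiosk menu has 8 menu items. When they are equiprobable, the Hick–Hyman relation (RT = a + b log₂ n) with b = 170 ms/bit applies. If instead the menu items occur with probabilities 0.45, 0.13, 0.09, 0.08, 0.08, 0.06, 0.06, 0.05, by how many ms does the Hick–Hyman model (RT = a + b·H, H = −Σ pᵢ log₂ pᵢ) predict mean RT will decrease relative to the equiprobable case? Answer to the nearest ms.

85 ms

The RT saving is b·ΔH. Equiprobable H₀ = log₂(8) = 3.0000 bits; with the given probabilities H = 2.4999 bits.
b·(H₀ − H) = 170 × (3.0000 − 2.4999) = 85.02 ms.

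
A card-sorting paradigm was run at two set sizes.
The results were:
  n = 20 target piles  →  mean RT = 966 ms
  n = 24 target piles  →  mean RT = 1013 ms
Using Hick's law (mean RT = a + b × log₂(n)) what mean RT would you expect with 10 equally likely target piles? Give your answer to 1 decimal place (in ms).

787.3 ms

With log₂ n on the abscissa the relation is linear; from the two conditions:
  b = (1013 − 966) / (log₂ 24 − log₂ 20) = 47 / (4.5850 − 4.3219) = 178.684 ms/bit
  a = 966 − 178.684 × 4.3219 = 193.741 ms
Then RT(10) = 193.741 + 178.684 × log₂ 10 = 193.741 + 178.684 × 3.3219 ≈ 787.316 ms.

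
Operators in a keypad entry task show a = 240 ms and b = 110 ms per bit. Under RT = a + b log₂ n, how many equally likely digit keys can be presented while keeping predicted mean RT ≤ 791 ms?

110·log₂ n ≤ 791 − 240 = 551, giving log₂ n ≤ 5.0091 and n ≤ 32.202. The largest whole number is 32.

32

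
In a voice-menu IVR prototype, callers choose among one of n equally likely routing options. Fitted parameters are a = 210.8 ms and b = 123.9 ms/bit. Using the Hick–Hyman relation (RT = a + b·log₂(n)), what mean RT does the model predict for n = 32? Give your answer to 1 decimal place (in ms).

log₂(32) = 5 bits, so RT = 210.8 + 123.9 × 5 ≈ 830.300 ms.

830.3 ms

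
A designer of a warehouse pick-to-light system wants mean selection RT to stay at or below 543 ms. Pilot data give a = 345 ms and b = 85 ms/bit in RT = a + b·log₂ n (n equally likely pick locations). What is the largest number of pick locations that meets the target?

Information budget: (543 − 345)/85 = 2.3294 bits, so n ≤ 2^2.3294 = 5.026 → at most 5.

5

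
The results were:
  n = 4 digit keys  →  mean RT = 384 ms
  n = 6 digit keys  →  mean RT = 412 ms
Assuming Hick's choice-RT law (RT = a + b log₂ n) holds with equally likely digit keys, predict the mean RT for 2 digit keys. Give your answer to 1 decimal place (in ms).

336.1 ms

RT is linear in log₂ n, so two points fix the line:
  b = (412 − 384) / (log₂ 6 − log₂ 4) = 28 / (2.5850 − 2) = 47.866 ms/bit
  a = 384 − 47.866 × 2 = 288.267 ms
Then RT(2) = 288.267 + 47.866 × log₂ 2 = 288.267 + 47.866 × 1 ≈ 336.134 ms.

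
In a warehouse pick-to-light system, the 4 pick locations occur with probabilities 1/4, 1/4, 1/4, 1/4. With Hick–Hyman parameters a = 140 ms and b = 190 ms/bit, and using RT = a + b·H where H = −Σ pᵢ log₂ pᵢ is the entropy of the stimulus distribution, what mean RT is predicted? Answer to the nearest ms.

520 ms

Each term −pᵢ log₂ pᵢ: 0.25·2 + 0.25·2 + 0.25·2 + 0.25·2; summed, H = 2.000 bits.
Mean RT = a + bH = 140 + 190·2.000 = 520.00 ms.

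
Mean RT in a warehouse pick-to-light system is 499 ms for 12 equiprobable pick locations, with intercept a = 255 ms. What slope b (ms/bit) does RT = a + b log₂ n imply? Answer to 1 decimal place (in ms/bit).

68.1 ms/bit

log₂(12) = 3.5850 bits.
b = (RT − a)/log₂ n = (499 − 255) / 3.5850 = 68.062 ms/bit.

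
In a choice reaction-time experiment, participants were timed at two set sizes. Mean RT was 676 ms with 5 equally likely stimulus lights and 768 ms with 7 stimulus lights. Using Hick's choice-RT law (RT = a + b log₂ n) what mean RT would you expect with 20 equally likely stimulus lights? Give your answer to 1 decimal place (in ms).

Fit slope and intercept:
  b = (768 − 676) / (log₂ 7 − log₂ 5) = 92 / (2.8074 − 2.3219) = 189.524 ms/bit
  a = 676 − 189.524 × 2.3219 = 235.939 ms
Then RT(20) = 235.939 + 189.524 × log₂ 20 = 235.939 + 189.524 × 4.3219 ≈ 1055.048 ms.

1055.0 ms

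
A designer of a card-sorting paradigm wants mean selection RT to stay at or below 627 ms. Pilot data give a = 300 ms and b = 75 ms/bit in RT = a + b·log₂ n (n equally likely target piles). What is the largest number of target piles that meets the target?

Information budget: (627 − 300)/75 = 4.3600 bits, so n ≤ 2^4.3600 = 20.535 → at most 20.

20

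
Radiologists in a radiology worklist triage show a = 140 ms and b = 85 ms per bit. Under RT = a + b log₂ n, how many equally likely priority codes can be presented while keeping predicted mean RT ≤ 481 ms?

16

Information budget: (481 − 140)/85 = 4.0118 bits, so n ≤ 2^4.0118 = 16.131 → at most 16.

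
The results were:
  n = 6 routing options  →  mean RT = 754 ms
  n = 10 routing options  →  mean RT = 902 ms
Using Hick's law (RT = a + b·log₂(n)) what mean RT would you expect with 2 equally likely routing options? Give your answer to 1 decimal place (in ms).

435.7 ms

RT is linear in log₂ n, so two points fix the line:
  b = (902 − 754) / (log₂ 10 − log₂ 6) = 148 / (3.3219 − 2.5850) = 200.823 ms/bit
  a = 754 − 200.823 × 2.5850 = 234.879 ms
Then RT(2) = 234.879 + 200.823 × log₂ 2 = 234.879 + 200.823 × 1 ≈ 435.702 ms.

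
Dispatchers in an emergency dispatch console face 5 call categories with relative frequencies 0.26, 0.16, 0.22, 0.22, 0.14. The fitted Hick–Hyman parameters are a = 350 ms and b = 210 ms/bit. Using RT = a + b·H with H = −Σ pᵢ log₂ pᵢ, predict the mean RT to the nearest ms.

Entropy contributions −pᵢ log₂ pᵢ: 0.5053, 0.4230, 0.4806, 0.4806, 0.3971; sum H = 2.2866 bits.
RT = a + bH = 350 + 210·2.2866 = 830.18 ms.

830 ms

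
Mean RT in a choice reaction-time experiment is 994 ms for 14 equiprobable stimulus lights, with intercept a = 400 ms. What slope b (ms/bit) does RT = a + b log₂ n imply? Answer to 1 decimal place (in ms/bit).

156.0 ms/bit

14 alternatives carry log₂ 14 = 3.8074 bits; the choice cost is 994 − 400 = 594 ms, so b = 594/3.8074 = 156.014 ms/bit.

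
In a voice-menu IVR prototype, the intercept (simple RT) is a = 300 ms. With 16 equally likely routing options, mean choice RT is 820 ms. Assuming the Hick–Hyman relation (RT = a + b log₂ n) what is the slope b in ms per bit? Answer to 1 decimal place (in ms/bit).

log₂(16) = 4 bits.
b = (RT − a)/log₂ n = (820 − 300) / 4 = 130.000 ms/bit.

130.0 ms/bit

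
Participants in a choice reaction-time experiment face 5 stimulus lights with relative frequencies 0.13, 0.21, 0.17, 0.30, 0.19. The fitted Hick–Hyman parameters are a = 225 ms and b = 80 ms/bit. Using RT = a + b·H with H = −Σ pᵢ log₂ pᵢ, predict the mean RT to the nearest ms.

Entropy contributions −pᵢ log₂ pᵢ: 0.3826, 0.4728, 0.4346, 0.5211, 0.4552; sum H = 2.2664 bits.
RT = a + bH = 225 + 80·2.2664 = 406.31 ms.

406 ms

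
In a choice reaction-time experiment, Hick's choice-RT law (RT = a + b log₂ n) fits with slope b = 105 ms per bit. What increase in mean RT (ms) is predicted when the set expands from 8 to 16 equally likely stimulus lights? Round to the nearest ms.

105 ms

The intercept a cancels: ΔRT = b·(log₂ n₂ − log₂ n₁) = b·log₂(n₂/n₁).
log₂(16) − log₂(8) = log₂(16/8) = log₂(2) = 1.
ΔRT = 105 × 1.0000 = 105.000 ms.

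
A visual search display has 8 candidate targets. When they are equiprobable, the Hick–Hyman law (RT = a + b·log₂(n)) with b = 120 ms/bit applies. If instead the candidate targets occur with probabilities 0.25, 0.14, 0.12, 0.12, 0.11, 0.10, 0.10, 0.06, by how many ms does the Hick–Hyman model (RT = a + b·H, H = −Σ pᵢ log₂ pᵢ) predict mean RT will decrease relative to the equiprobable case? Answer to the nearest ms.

13 ms

The RT saving is b·ΔH. Equiprobable H₀ = log₂(8) = 3.0000 bits; with the given probabilities H = 2.8895 bits.
b·(H₀ − H) = 120 × (3.0000 − 2.8895) = 13.27 ms.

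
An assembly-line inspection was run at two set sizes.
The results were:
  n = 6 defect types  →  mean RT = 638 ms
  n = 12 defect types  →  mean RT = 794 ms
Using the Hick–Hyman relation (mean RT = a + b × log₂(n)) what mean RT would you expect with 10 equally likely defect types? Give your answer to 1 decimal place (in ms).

With log₂ n on the abscissa the relation is linear; from the two conditions:
  b = (794 − 638) / (log₂ 12 − log₂ 6) = 156 / (3.5850 − 2.5850) = 156.000 ms/bit
  a = 638 − 156.000 × 2.5850 = 234.746 ms
Then RT(10) = 234.746 + 156.000 × log₂ 10 = 234.746 + 156.000 × 3.3219 ≈ 752.967 ms.

753.0 ms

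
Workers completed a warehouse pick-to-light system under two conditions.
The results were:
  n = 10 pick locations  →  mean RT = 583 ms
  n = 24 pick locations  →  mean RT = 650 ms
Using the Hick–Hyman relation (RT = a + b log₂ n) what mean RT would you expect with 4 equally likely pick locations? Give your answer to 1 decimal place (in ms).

RT is linear in log₂ n, so two points fix the line:
  b = (650 − 583) / (log₂ 24 − log₂ 10) = 67 / (4.5850 − 3.3219) = 53.047 ms/bit
  a = 583 − 53.047 × 3.3219 = 406.782 ms
Then RT(4) = 406.782 + 53.047 × log₂ 4 = 406.782 + 53.047 × 2 ≈ 512.876 ms.

512.9 ms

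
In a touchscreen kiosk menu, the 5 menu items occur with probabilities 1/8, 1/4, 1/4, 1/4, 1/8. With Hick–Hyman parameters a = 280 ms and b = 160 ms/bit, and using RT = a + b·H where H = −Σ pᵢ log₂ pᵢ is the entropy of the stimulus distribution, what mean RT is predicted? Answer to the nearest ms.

Each term −pᵢ log₂ pᵢ: 0.125·3 + 0.25·2 + 0.25·2 + 0.25·2 + 0.125·3; summed, H = 2.250 bits.
Mean RT = a + bH = 280 + 160·2.250 = 640.00 ms.

640 ms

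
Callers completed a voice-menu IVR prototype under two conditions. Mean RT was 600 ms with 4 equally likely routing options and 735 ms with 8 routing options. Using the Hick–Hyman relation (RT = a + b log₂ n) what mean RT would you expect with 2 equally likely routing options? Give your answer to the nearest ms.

With log₂ n on the abscissa the relation is linear; from the two conditions:
  b = (735 − 600) / (log₂ 8 − log₂ 4) = 135 / (3 − 2) = 135 ms/bit
  a = 600 − 135 × 2 = 330 ms
Then RT(2) = 330 + 135 × log₂ 2 = 330 + 135 × 1 ≈ 465.000 ms.

465 ms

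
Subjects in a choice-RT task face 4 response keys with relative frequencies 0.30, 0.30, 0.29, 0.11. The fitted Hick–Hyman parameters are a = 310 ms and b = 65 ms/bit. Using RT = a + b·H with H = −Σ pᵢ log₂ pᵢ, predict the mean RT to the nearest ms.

434 ms

H = 0.30·log₂(1/0.30) + 0.30·log₂(1/0.30) + 0.29·log₂(1/0.29) + 0.11·log₂(1/0.11) = 1.9104 bits.
RT = 310 + 65 × 1.9104 = 434.17 ms.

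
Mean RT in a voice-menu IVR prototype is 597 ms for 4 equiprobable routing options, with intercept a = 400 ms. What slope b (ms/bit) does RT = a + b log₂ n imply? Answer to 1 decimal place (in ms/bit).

98.5 ms/bit

b = (597 − 400) / log₂(4) = 197 / 2 = 98.500 ms/bit.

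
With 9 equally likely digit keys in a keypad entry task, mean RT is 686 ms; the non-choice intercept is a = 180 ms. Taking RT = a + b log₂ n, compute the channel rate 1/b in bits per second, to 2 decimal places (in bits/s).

6.26 bits/s

b = (686 − 180)/log₂ 9 = 506/3.1699 = 159.625 ms per bit = 0.15963 s/bit; the reciprocal is 6.265 bits/s.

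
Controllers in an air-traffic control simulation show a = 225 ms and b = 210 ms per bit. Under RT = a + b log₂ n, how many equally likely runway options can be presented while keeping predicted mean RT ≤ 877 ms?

8

Set 225 + 210·log₂ n ≤ 877 → log₂ n ≤ (877 − 225)/210 = 3.1048.
So n ≤ 2^3.1048 = 8.603; the largest integer n is 8.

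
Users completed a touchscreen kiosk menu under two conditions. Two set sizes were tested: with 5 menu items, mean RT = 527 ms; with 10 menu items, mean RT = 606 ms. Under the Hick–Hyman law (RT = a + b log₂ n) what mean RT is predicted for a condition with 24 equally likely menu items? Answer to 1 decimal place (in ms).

705.8 ms

Fit slope and intercept:
  b = (606 − 527) / (log₂ 10 − log₂ 5) = 79 / (3.3219 − 2.3219) = 79.000 ms/bit
  a = 527 − 79.000 × 2.3219 = 343.568 ms
Then RT(24) = 343.568 + 79.000 × log₂ 24 = 343.568 + 79.000 × 4.5850 ≈ 705.780 ms.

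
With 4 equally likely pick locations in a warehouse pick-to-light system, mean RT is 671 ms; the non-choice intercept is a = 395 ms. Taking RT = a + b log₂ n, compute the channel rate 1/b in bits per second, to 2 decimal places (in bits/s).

7.25 bits/s

b = (671 − 395)/log₂ 4 = 276/2 = 138.000 ms per bit = 0.13800 s/bit; the reciprocal is 7.246 bits/s.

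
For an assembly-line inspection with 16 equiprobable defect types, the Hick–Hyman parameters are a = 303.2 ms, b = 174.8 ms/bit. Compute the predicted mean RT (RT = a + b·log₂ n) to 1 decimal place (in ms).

log₂(16) = 4 bits, so RT = 303.2 + 174.8 × 4 ≈ 1002.400 ms.

1002.4 ms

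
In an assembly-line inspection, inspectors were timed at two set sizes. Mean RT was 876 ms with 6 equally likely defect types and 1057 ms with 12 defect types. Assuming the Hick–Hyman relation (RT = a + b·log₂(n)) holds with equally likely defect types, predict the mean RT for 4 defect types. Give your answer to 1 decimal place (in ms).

Solve the two-equation system in a and b:
  b = (1057 − 876) / (log₂ 12 − log₂ 6) = 181 / (3.5850 − 2.5850) = 181.000 ms/bit
  a = 876 − 181.000 × 2.5850 = 408.122 ms
Then RT(4) = 408.122 + 181.000 × log₂ 4 = 408.122 + 181.000 × 2 ≈ 770.122 ms.

770.1 ms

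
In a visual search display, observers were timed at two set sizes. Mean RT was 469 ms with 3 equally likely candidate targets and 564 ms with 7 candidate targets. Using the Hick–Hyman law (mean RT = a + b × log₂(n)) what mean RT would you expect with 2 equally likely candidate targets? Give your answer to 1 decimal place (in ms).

Solve the two-equation system in a and b:
  b = (564 − 469) / (log₂ 7 − log₂ 3) = 95 / (2.8074 − 1.5850) = 77.716 ms/bit
  a = 469 − 77.716 × 1.5850 = 345.822 ms
Then RT(2) = 345.822 + 77.716 × log₂ 2 = 345.822 + 77.716 × 1 ≈ 423.539 ms.

423.5 ms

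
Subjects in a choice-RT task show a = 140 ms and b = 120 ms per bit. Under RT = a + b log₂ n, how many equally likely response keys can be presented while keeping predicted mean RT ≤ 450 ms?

Information budget: (450 − 140)/120 = 2.5833 bits, so n ≤ 2^2.5833 = 5.993 → at most 5.

5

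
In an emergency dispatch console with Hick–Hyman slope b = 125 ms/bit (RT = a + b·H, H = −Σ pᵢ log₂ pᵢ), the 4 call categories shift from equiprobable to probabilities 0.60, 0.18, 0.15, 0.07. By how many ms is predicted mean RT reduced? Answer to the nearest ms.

Equiprobable entropy H₀ = log₂ 4 = 2.0000 bits.
Skewed entropy H = −Σ pᵢ log₂ pᵢ = 1.5666 bits.
ΔRT = b·(H₀ − H) = 125 × 0.4334 = 54.18 ms.

54 ms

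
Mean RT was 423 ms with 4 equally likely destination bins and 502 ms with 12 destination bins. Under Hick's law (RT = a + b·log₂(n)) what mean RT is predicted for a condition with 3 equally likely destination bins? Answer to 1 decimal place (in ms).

402.3 ms

RT is linear in log₂ n, so two points fix the line:
  b = (502 − 423) / (log₂ 12 − log₂ 4) = 79 / (3.5850 − 2) = 49.843 ms/bit
  a = 423 − 49.843 × 2 = 323.313 ms
Then RT(3) = 323.313 + 49.843 × log₂ 3 = 323.313 + 49.843 × 1.5850 ≈ 402.313 ms.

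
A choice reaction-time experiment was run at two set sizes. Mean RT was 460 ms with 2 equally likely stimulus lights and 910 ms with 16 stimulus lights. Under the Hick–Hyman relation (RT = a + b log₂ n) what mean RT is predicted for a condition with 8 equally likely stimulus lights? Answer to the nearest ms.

760 ms

Fit slope and intercept:
  b = (910 − 460) / (log₂ 16 − log₂ 2) = 450 / (4 − 1) = 150 ms/bit
  a = 460 − 150 × 1 = 310 ms
Then RT(8) = 310 + 150 × log₂ 8 = 310 + 150 × 3 ≈ 760.000 ms.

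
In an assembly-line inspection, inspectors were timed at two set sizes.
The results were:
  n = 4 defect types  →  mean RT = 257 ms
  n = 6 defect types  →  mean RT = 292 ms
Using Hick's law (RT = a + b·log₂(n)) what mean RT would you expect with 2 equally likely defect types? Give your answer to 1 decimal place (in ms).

Solve the two-equation system in a and b:
  b = (292 − 257) / (log₂ 6 − log₂ 4) = 35 / (2.5850 − 2) = 59.833 ms/bit
  a = 257 − 59.833 × 2 = 137.334 ms
Then RT(2) = 137.334 + 59.833 × log₂ 2 = 137.334 + 59.833 × 1 ≈ 197.167 ms.

197.2 ms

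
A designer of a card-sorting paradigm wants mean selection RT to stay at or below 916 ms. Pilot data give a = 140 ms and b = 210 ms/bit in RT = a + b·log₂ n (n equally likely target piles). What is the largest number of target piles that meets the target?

Information budget: (916 − 140)/210 = 3.6952 bits, so n ≤ 2^3.6952 = 12.953 → at most 12.

12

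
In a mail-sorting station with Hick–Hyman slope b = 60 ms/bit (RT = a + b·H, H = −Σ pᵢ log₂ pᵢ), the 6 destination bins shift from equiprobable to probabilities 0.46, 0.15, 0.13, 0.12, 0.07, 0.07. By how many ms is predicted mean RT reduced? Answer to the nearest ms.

22 ms

The RT saving is b·ΔH. Equiprobable H₀ = log₂(6) = 2.5850 bits; with the given probabilities H = 2.2127 bits.
b·(H₀ − H) = 60 × (2.5850 − 2.2127) = 22.34 ms.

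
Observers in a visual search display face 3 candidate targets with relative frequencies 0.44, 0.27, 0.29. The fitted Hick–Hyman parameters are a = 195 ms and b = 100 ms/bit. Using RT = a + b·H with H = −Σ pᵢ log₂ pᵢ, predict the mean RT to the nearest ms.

H = 0.44·log₂(1/0.44) + 0.27·log₂(1/0.27) + 0.29·log₂(1/0.29) = 1.5491 bits.
RT = 195 + 100 × 1.5491 = 349.91 ms.

350 ms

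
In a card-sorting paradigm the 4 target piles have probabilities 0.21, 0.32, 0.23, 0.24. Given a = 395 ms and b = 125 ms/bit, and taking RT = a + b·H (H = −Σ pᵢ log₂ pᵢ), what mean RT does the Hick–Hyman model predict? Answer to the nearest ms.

643 ms

H = 0.21·log₂(1/0.21) + 0.32·log₂(1/0.32) + 0.23·log₂(1/0.23) + 0.24·log₂(1/0.24) = 1.9807 bits.
RT = 395 + 125 × 1.9807 = 642.58 ms.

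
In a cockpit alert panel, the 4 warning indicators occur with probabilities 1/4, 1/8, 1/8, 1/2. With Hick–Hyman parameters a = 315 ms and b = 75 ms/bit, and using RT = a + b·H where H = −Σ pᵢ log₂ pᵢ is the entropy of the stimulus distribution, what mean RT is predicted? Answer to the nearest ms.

446 ms

H = −Σ pᵢ log₂ pᵢ = 0.25·2 + 0.125·3 + 0.125·3 + 0.5·1 = 1.750 bits.
RT = 315 + 75 × 1.750 = 446.25 ms.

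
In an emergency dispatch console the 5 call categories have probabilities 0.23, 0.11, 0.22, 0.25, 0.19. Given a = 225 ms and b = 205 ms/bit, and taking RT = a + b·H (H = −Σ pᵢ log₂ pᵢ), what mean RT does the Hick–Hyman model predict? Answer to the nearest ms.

691 ms

Entropy contributions −pᵢ log₂ pᵢ: 0.4877, 0.3503, 0.4806, 0.5000, 0.4552; sum H = 2.2738 bits.
RT = a + bH = 225 + 205·2.2738 = 691.12 ms.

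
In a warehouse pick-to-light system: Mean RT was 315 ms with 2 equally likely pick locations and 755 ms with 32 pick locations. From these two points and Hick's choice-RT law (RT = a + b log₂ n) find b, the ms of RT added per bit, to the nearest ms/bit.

110 ms/bit

b = (RT₂ − RT₁)/(log₂ n₂ − log₂ n₁) = (755 − 315)/(5 − 1) = 110 ms/bit.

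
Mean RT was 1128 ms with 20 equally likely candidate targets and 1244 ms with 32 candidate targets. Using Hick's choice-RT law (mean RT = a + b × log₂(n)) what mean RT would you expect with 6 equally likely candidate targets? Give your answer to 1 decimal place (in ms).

Solve the two-equation system in a and b:
  b = (1244 − 1128) / (log₂ 32 − log₂ 20) = 116 / (5 − 4.3219) = 171.073 ms/bit
  a = 1128 − 171.073 × 4.3219 = 388.633 ms
Then RT(6) = 388.633 + 171.073 × log₂ 6 = 388.633 + 171.073 × 2.5850 ≈ 830.852 ms.

830.9 ms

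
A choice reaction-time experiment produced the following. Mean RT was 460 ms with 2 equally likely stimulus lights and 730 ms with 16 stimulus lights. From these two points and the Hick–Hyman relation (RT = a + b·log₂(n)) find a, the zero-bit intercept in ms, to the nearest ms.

370 ms

b = (RT₂ − RT₁)/(log₂ n₂ − log₂ n₁) = (730 − 460)/(4 − 1) = 90 ms/bit.
a = RT₁ − b·log₂ n₁ = 460 − 90 × 1 = 370.000 ms.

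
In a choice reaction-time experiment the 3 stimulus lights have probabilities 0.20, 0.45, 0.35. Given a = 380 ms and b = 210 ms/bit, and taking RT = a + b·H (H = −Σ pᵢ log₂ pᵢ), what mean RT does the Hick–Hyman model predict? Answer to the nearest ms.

698 ms

H = 0.20·log₂(1/0.20) + 0.45·log₂(1/0.45) + 0.35·log₂(1/0.35) = 1.5129 bits.
RT = 380 + 210 × 1.5129 = 697.71 ms.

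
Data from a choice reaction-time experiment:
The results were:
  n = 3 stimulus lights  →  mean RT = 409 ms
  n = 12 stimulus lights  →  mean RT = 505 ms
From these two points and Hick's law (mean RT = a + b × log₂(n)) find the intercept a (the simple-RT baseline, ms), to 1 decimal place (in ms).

The slope on a log₂ axis is (505 − 409) / (3.5850 − 1.5850) = 48.000 ms/bit.
Intercept: a = 409 − 48.000·log₂(3) = 332.922 ms.

332.9 ms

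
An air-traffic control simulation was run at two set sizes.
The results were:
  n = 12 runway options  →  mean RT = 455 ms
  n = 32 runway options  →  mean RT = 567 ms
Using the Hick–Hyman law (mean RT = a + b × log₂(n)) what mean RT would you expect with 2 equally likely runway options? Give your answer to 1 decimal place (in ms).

250.4 ms

RT is linear in log₂ n, so two points fix the line:
  b = (567 − 455) / (log₂ 32 − log₂ 12) = 112 / (5 − 3.5850) = 79.150 ms/bit
  a = 455 − 79.150 × 3.5850 = 171.251 ms
Then RT(2) = 171.251 + 79.150 × log₂ 2 = 171.251 + 79.150 × 1 ≈ 250.401 ms.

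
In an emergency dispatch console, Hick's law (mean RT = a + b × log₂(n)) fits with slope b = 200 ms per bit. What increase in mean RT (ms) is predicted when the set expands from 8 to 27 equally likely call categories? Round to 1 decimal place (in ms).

351.0 ms

ΔRT = (a + b log₂ n₂) − (a + b log₂ n₁) = b·(log₂ n₂ − log₂ n₁).
log₂(27) − log₂(8) = 4.7549 − 3 = 1.7549.
ΔRT = 200 × 1.7549 = 350.978 ms.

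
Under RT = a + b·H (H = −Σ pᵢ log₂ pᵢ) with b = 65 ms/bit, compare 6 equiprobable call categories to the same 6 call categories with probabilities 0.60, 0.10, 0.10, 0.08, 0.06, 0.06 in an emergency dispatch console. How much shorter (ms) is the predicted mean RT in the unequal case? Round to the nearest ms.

45 ms

Equiprobable entropy H₀ = log₂ 6 = 2.5850 bits.
Skewed entropy H = −Σ pᵢ log₂ pᵢ = 1.8851 bits.
ΔRT = b·(H₀ − H) = 65 × 0.6998 = 45.49 ms.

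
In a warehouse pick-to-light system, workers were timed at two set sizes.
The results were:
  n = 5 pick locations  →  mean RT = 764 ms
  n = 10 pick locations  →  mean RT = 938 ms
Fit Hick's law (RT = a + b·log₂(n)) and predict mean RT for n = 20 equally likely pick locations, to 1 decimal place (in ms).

1112.0 ms

Solve the two-equation system in a and b:
  b = (938 − 764) / (log₂ 10 − log₂ 5) = 174 / (3.3219 − 2.3219) = 174.000 ms/bit
  a = 764 − 174.000 × 2.3219 = 359.985 ms
Then RT(20) = 359.985 + 174.000 × log₂ 20 = 359.985 + 174.000 × 4.3219 ≈ 1112.000 ms.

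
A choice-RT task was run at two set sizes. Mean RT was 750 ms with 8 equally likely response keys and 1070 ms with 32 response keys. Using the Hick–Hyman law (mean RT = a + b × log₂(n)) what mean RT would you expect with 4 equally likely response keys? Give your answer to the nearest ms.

Solve the two-equation system in a and b:
  b = (1070 − 750) / (log₂ 32 − log₂ 8) = 320 / (5 − 3) = 160 ms/bit
  a = 750 − 160 × 3 = 270 ms
Then RT(4) = 270 + 160 × log₂ 4 = 270 + 160 × 2 ≈ 590.000 ms.

590 ms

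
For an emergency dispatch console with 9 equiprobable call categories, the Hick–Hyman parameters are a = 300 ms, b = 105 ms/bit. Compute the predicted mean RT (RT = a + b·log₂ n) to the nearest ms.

log₂(9) = 3.1699 bits, so RT = 300 + 105 × 3.1699 ≈ 632.842 ms.

633 ms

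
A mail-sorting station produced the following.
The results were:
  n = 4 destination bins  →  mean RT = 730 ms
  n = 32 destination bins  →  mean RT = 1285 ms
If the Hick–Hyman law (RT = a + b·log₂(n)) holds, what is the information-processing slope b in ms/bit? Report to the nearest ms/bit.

Slope: b = (1285 − 730) / (log₂ 32 − log₂ 4) = 555/3.0000 = 185 ms/bit.

185 ms/bit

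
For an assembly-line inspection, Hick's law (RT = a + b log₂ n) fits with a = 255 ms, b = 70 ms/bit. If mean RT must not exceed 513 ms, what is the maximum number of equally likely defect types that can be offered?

12

Information budget: (513 − 255)/70 = 3.6857 bits, so n ≤ 2^3.6857 = 12.868 → at most 12.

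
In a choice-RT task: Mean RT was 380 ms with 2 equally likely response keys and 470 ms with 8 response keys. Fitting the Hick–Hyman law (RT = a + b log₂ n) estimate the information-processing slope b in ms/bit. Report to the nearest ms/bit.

45 ms/bit

Slope: b = (470 − 380) / (log₂ 8 − log₂ 2) = 90/2.0000 = 45 ms/bit.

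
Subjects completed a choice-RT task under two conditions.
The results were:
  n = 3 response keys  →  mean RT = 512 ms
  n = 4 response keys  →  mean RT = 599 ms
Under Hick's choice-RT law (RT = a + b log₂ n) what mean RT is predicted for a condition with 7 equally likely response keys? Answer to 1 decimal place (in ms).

768.2 ms

RT is linear in log₂ n, so two points fix the line:
  b = (599 − 512) / (log₂ 4 − log₂ 3) = 87 / (2 − 1.5850) = 209.620 ms/bit
  a = 512 − 209.620 × 1.5850 = 179.761 ms
Then RT(7) = 179.761 + 209.620 × log₂ 7 = 179.761 + 209.620 × 2.8074 ≈ 768.237 ms.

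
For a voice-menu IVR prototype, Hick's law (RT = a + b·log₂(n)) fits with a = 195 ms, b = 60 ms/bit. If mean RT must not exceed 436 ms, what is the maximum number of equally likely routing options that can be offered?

Information budget: (436 − 195)/60 = 4.0167 bits, so n ≤ 2^4.0167 = 16.186 → at most 16.

16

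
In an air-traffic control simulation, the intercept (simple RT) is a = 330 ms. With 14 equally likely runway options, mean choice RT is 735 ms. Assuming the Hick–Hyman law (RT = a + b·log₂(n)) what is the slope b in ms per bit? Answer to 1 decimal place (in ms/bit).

106.4 ms/bit

log₂(14) = 3.8074 bits.
b = (RT − a)/log₂ n = (735 − 330) / 3.8074 = 106.373 ms/bit.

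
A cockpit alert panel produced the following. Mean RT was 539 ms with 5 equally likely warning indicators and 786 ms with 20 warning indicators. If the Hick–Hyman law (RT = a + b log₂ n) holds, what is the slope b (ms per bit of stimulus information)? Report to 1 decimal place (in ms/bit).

b = (RT₂ − RT₁)/(log₂ n₂ − log₂ n₁) = (786 − 539)/(4.3219 − 2.3219) = 123.500 ms/bit.

123.5 ms/bit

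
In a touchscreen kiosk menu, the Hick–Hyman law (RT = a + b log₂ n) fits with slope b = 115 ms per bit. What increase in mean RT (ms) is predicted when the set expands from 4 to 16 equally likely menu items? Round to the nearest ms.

ΔRT = (a + b log₂ n₂) − (a + b log₂ n₁) = b·(log₂ n₂ − log₂ n₁).
log₂(16) − log₂(4) = log₂(16/4) = log₂(4) = 2.
ΔRT = 115 × 2.0000 = 230.000 ms.

230 ms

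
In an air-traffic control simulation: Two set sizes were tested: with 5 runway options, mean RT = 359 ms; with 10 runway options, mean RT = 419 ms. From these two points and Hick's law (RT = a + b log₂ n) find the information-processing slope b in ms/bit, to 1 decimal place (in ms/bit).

The slope on a log₂ axis is (419 − 359) / (3.3219 − 2.3219) = 60.000 ms/bit.

60.0 ms/bit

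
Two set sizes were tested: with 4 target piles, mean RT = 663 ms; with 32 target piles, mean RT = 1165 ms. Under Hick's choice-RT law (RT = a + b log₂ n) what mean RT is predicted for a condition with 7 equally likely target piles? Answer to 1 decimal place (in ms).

798.1 ms

With log₂ n on the abscissa the relation is linear; from the two conditions:
  b = (1165 − 663) / (log₂ 32 − log₂ 4) = 502 / (5 − 2) = 167.333 ms/bit
  a = 663 − 167.333 × 2 = 328.333 ms
Then RT(7) = 328.333 + 167.333 × log₂ 7 = 328.333 + 167.333 × 2.8074 ≈ 798.097 ms.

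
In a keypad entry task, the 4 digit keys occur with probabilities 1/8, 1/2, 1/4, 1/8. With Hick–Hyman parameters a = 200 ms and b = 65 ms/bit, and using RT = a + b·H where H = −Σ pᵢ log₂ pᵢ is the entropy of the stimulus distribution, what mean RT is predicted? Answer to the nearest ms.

314 ms

H = −Σ pᵢ log₂ pᵢ = 0.125·3 + 0.5·1 + 0.25·2 + 0.125·3 = 1.750 bits.
RT = 200 + 65 × 1.750 = 313.75 ms.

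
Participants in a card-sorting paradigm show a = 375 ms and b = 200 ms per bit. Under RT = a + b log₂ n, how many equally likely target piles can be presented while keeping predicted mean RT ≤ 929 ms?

Information budget: (929 − 375)/200 = 2.7700 bits, so n ≤ 2^2.7700 = 6.821 → at most 6.

6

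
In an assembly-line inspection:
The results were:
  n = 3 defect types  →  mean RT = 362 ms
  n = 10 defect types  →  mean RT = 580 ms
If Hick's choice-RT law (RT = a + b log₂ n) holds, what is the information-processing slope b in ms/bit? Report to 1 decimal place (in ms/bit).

125.5 ms/bit

The slope on a log₂ axis is (580 − 362) / (3.3219 − 1.5850) = 125.506 ms/bit.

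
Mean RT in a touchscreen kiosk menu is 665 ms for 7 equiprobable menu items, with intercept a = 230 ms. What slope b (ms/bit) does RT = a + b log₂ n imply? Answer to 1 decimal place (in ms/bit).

155.0 ms/bit

7 alternatives carry log₂ 7 = 2.8074 bits; the choice cost is 665 − 230 = 435 ms, so b = 435/2.8074 = 154.950 ms/bit.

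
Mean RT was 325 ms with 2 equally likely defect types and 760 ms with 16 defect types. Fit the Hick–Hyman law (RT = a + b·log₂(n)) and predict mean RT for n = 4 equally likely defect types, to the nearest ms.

470 ms

With log₂ n on the abscissa the relation is linear; from the two conditions:
  b = (760 − 325) / (log₂ 16 − log₂ 2) = 435 / (4 − 1) = 145 ms/bit
  a = 325 − 145 × 1 = 180 ms
Then RT(4) = 180 + 145 × log₂ 4 = 180 + 145 × 2 ≈ 470.000 ms.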